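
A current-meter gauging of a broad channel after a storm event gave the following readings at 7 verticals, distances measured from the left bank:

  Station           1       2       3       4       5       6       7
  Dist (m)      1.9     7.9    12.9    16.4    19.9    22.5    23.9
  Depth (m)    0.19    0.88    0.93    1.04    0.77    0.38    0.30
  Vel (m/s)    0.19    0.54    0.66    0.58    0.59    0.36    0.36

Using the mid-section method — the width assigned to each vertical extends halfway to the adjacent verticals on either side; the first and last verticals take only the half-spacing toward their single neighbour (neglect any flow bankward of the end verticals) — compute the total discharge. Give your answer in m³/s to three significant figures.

w_1 = (7.9 − 1.9)/2 = 3 m; q_1 = 0.19 × 0.19 × 3 = 0.1083 m³/s
w_2 = (12.9 − 1.9)/2 = 5.5 m; q_2 = 0.54 × 0.88 × 5.5 = 2.614 m³/s
w_3 = (16.4 − 7.9)/2 = 4.25 m; q_3 = 0.66 × 0.93 × 4.25 = 2.609 m³/s
w_4 = (19.9 − 12.9)/2 = 3.5 m; q_4 = 0.58 × 1.04 × 3.5 = 2.111 m³/s
w_5 = (22.5 − 16.4)/2 = 3.05 m; q_5 = 0.59 × 0.77 × 3.05 = 1.386 m³/s
w_6 = (23.9 − 19.9)/2 = 2 m; q_6 = 0.36 × 0.38 × 2 = 0.2736 m³/s
w_7 = (23.9 − 22.5)/2 = 0.7 m; q_7 = 0.36 × 0.30 × 0.7 = 0.07560 m³/s
Q = Σ qᵢ = 9.177 m³/s

9.18 m³/s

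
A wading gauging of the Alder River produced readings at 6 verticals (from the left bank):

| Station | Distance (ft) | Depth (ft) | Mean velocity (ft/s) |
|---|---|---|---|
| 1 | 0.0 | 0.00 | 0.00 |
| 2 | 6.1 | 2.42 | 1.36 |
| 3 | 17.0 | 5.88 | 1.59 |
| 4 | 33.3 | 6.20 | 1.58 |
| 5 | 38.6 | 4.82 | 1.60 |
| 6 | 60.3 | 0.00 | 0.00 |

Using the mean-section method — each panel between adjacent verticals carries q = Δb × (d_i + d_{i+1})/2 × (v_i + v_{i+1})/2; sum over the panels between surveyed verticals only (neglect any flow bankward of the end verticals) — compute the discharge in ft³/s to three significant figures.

316 ft³/s

Panel 1-2: Δb = 6.1 ft, d̄ = (0.00+2.42)/2 = 1.21, v̄ = (0.00+1.36)/2 = 0.68 → q = 6.1×1.21×0.68 = 5.019 ft³/s
Panel 2-3: Δb = 10.9 ft, d̄ = (2.42+5.88)/2 = 4.15, v̄ = (1.36+1.59)/2 = 1.475 → q = 10.9×4.15×1.475 = 66.72 ft³/s
Panel 3-4: Δb = 16.3 ft, d̄ = (5.88+6.20)/2 = 6.04, v̄ = (1.59+1.58)/2 = 1.585 → q = 16.3×6.04×1.585 = 156.0 ft³/s
Panel 4-5: Δb = 5.3 ft, d̄ = (6.20+4.82)/2 = 5.51, v̄ = (1.58+1.60)/2 = 1.59 → q = 5.3×5.51×1.59 = 46.43 ft³/s
Panel 5-6: Δb = 21.7 ft, d̄ = (4.82+0.00)/2 = 2.41, v̄ = (1.60+0.00)/2 = 0.8 → q = 21.7×2.41×0.8 = 41.84 ft³/s
Q = Σ q = 316.1 ft³/s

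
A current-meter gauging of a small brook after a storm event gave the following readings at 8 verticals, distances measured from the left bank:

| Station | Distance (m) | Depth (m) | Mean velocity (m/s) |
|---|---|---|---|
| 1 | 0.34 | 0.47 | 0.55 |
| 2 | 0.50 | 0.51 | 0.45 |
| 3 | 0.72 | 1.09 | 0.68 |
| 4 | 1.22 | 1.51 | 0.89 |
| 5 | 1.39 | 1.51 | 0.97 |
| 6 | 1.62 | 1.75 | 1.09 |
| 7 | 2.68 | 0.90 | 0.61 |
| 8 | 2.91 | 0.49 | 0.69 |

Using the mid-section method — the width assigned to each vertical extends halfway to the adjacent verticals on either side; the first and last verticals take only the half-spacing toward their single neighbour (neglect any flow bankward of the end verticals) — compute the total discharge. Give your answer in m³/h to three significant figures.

9710 m³/h

w_1 = (0.50 − 0.34)/2 = 0.08 m; q_1 = 0.55 × 0.47 × 0.08 = 0.02068 m³/s
w_2 = (0.72 − 0.34)/2 = 0.19 m; q_2 = 0.45 × 0.51 × 0.19 = 0.04361 m³/s
w_3 = (1.22 − 0.50)/2 = 0.36 m; q_3 = 0.68 × 1.09 × 0.36 = 0.2668 m³/s
w_4 = (1.39 − 0.72)/2 = 0.335 m; q_4 = 0.89 × 1.51 × 0.335 = 0.4502 m³/s
w_5 = (1.62 − 1.22)/2 = 0.2 m; q_5 = 0.97 × 1.51 × 0.2 = 0.2929 m³/s
w_6 = (2.68 − 1.39)/2 = 0.645 m; q_6 = 1.09 × 1.75 × 0.645 = 1.230 m³/s
w_7 = (2.91 − 1.62)/2 = 0.645 m; q_7 = 0.61 × 0.90 × 0.645 = 0.3541 m³/s
w_8 = (2.91 − 2.68)/2 = 0.115 m; q_8 = 0.69 × 0.49 × 0.115 = 0.03888 m³/s
Q = Σ qᵢ = 2.698 m³/s
= 2.698 × 3600 = 9711 m³/h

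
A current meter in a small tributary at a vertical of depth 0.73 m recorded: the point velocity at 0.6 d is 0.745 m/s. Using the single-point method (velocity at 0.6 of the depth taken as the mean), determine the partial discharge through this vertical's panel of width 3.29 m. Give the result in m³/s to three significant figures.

1.79 m³/s

v̄ = v₀.₆ = 0.745 m/s
q = v̄ × d × w = 0.7450 × 0.73 × 3.29 = 1.789 m³/s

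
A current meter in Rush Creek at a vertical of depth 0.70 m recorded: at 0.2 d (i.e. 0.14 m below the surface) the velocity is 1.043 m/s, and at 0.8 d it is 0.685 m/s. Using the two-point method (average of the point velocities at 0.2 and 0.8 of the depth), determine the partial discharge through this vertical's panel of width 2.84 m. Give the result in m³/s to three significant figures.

v̄ = (1.043 + 0.685) / 2 = 0.8640 m/s
q = v̄ × d × w = 0.8640 × 0.70 × 2.84 = 1.718 m³/s

1.72 m³/s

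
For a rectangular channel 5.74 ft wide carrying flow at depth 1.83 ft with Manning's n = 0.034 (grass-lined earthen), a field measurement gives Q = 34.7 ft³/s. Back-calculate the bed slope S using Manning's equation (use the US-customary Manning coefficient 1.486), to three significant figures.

A = b·y = 5.74 × 1.83 = 10.50 ft²
P = b + 2y = 5.74 + 2×1.83 = 9.400 ft
R = A/P = 10.50/9.400 = 1.117 ft
S = (Q·n / (1.486·A·R^(2/3)))² = (34.7×0.034 / (1.486×10.50×1.077))² = 0.004927

0.00493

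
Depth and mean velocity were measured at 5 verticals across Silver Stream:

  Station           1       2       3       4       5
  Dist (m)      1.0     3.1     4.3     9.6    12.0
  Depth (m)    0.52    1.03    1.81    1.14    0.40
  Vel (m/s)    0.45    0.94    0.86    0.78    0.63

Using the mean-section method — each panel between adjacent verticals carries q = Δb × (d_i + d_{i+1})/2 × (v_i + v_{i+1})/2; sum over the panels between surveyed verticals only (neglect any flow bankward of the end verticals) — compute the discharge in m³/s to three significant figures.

10.4 m³/s

Panel 1-2: Δb = 2.1 m, d̄ = (0.52+1.03)/2 = 0.775, v̄ = (0.45+0.94)/2 = 0.695 → q = 2.1×0.775×0.695 = 1.131 m³/s
Panel 2-3: Δb = 1.2 m, d̄ = (1.03+1.81)/2 = 1.42, v̄ = (0.94+0.86)/2 = 0.9 → q = 1.2×1.42×0.9 = 1.534 m³/s
Panel 3-4: Δb = 5.3 m, d̄ = (1.81+1.14)/2 = 1.475, v̄ = (0.86+0.78)/2 = 0.82 → q = 5.3×1.475×0.82 = 6.410 m³/s
Panel 4-5: Δb = 2.4 m, d̄ = (1.14+0.40)/2 = 0.77, v̄ = (0.78+0.63)/2 = 0.705 → q = 2.4×0.77×0.705 = 1.303 m³/s
Q = Σ q = 10.38 m³/s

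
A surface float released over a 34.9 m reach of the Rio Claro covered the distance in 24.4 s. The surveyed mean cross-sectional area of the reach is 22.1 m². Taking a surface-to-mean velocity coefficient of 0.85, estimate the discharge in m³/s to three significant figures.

v_surface = L / t̄ = 34.9 / 24.4 = 1.430 m/s
v_mean = 0.85 × 1.430 = 1.216 m/s
Q = A × v_mean = 22.1 × 1.216 = 26.87 m³/s

26.9 m³/s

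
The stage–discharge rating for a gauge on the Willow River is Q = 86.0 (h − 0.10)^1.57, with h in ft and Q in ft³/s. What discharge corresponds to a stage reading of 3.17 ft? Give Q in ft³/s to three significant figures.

500 ft³/s

Q = 86.0 × (3.17 − 0.10)^1.57 = 86.0 × 3.07^1.57 = 500.4 ft³/s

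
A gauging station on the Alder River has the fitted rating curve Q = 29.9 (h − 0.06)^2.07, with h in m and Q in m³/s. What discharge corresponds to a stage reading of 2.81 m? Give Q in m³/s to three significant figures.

Q = 29.9 × (2.81 − 0.06)^2.07 = 29.9 × 2.75^2.07 = 242.7 m³/s

243 m³/s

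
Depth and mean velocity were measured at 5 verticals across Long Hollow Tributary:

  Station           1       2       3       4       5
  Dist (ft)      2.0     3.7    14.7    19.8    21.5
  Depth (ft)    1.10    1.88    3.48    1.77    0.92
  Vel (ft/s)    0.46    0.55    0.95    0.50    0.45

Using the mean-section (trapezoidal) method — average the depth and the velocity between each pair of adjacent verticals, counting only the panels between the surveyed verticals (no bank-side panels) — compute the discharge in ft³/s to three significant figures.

Panel 1-2: Δb = 1.7 ft, d̄ = (1.10+1.88)/2 = 1.49, v̄ = (0.46+0.55)/2 = 0.505 → q = 1.7×1.49×0.505 = 1.279 ft³/s
Panel 2-3: Δb = 11 ft, d̄ = (1.88+3.48)/2 = 2.68, v̄ = (0.55+0.95)/2 = 0.75 → q = 11×2.68×0.75 = 22.11 ft³/s
Panel 3-4: Δb = 5.1 ft, d̄ = (3.48+1.77)/2 = 2.625, v̄ = (0.95+0.50)/2 = 0.725 → q = 5.1×2.625×0.725 = 9.706 ft³/s
Panel 4-5: Δb = 1.7 ft, d̄ = (1.77+0.92)/2 = 1.345, v̄ = (0.50+0.45)/2 = 0.475 → q = 1.7×1.345×0.475 = 1.086 ft³/s
Q = Σ q = 34.18 ft³/s

34.2 ft³/s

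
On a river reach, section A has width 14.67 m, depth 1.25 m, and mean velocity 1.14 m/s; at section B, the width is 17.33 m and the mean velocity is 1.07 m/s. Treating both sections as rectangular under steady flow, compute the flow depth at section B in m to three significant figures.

1.13 m

Q = A₁V₁ = (14.67×1.25) × 1.14 = 20.90 m³/s
d₂ = Q/(b₂ V₂) = 20.90/(17.33×1.07) = 1.127 m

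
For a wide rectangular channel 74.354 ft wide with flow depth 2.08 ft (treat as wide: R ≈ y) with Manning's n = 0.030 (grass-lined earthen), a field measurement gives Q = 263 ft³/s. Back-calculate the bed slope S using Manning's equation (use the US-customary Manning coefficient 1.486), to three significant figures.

0.000444

A = b·y = 74.354 × 2.08 = 154.7 ft²
Wide channel: R ≈ y = 2.08 ft
S = (Q·n / (1.486·A·R^(2/3)))² = (263×0.030 / (1.486×154.7×1.629))² = 0.0004439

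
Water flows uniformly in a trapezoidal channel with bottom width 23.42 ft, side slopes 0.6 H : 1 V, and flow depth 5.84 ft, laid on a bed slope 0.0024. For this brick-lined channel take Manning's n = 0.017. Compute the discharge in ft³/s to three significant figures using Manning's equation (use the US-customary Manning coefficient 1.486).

A = (b + z·y)·y = (23.42 + 0.6×5.84)×5.84 = 157.2 ft²
P = b + 2y√(1+z²) = 23.42 + 2×5.84×√(1+0.6²) = 37.04 ft
R = A/P = 157.2/37.04 = 4.245 ft
Q = (1.486/n)·A·R^(2/3)·S^(1/2) = (1.486/0.017) × 157.2 × 4.245^(2/3) × 0.0024^(1/2) = 1765 ft³/s

1770 ft³/s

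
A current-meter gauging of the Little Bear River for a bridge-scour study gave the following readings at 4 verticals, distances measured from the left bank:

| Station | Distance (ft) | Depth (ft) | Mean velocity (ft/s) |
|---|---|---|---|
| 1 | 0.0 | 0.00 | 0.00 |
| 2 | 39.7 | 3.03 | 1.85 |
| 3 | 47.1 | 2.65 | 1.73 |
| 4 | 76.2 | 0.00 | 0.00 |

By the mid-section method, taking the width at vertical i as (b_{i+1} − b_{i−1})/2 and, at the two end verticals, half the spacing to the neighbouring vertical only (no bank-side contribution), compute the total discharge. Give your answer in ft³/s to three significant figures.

216 ft³/s

w_2 = (47.1 − 0.0)/2 = 23.55 ft; q_2 = 1.85 × 3.03 × 23.55 = 132.0 ft³/s
w_3 = (76.2 − 39.7)/2 = 18.25 ft; q_3 = 1.73 × 2.65 × 18.25 = 83.67 ft³/s
Stations 1, 4 contribute zero (depth or velocity is 0).
Q = Σ qᵢ = 215.7 ft³/s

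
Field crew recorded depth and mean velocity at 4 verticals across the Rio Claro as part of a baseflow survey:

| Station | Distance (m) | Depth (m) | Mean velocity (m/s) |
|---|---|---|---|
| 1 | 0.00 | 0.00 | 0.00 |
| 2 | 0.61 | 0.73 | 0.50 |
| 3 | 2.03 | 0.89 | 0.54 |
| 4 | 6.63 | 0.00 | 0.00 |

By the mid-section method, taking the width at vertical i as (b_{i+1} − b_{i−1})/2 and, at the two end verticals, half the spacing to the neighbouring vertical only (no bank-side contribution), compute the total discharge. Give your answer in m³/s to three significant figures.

w_2 = (2.03 − 0.00)/2 = 1.015 m; q_2 = 0.50 × 0.73 × 1.015 = 0.3705 m³/s
w_3 = (6.63 − 0.61)/2 = 3.01 m; q_3 = 0.54 × 0.89 × 3.01 = 1.447 m³/s
Stations 1, 4 contribute zero (depth or velocity is 0).
Q = Σ qᵢ = 1.817 m³/s

1.82 m³/s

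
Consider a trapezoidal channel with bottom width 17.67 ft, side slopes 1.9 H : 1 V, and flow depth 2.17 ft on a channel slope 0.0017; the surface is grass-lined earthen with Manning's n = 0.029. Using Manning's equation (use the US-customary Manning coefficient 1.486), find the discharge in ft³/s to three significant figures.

A = (b + z·y)·y = (17.67 + 1.9×2.17)×2.17 = 47.29 ft²
P = b + 2y√(1+z²) = 17.67 + 2×2.17×√(1+1.9²) = 26.99 ft
R = A/P = 47.29/26.99 = 1.752 ft
Q = (1.486/n)·A·R^(2/3)·S^(1/2) = (1.486/0.029) × 47.29 × 1.752^(2/3) × 0.0017^(1/2) = 145.2 ft³/s

145 ft³/s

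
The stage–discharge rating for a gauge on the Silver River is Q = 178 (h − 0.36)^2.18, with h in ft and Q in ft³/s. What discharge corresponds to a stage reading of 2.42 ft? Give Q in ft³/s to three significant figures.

Q = 178 × (2.42 − 0.36)^2.18 = 178 × 2.06^2.18 = 860.3 ft³/s

860 ft³/s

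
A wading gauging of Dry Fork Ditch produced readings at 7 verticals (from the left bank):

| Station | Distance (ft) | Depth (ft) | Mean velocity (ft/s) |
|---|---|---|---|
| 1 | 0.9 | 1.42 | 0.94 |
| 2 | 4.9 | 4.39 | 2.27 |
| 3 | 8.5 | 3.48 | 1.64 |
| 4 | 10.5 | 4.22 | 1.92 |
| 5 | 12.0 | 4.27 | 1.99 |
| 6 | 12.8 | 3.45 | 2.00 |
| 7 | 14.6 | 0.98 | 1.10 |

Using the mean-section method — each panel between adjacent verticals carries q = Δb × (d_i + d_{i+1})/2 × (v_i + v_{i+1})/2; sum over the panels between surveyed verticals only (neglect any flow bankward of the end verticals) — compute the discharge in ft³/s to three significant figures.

84.8 ft³/s

Panel 1-2: Δb = 4 ft, d̄ = (1.42+4.39)/2 = 2.905, v̄ = (0.94+2.27)/2 = 1.605 → q = 4×2.905×1.605 = 18.65 ft³/s
Panel 2-3: Δb = 3.6 ft, d̄ = (4.39+3.48)/2 = 3.935, v̄ = (2.27+1.64)/2 = 1.955 → q = 3.6×3.935×1.955 = 27.69 ft³/s
Panel 3-4: Δb = 2 ft, d̄ = (3.48+4.22)/2 = 3.85, v̄ = (1.64+1.92)/2 = 1.78 → q = 2×3.85×1.78 = 13.71 ft³/s
Panel 4-5: Δb = 1.5 ft, d̄ = (4.22+4.27)/2 = 4.245, v̄ = (1.92+1.99)/2 = 1.955 → q = 1.5×4.245×1.955 = 12.45 ft³/s
Panel 5-6: Δb = 0.8 ft, d̄ = (4.27+3.45)/2 = 3.86, v̄ = (1.99+2.00)/2 = 1.995 → q = 0.8×3.86×1.995 = 6.161 ft³/s
Panel 6-7: Δb = 1.8 ft, d̄ = (3.45+0.98)/2 = 2.215, v̄ = (2.00+1.10)/2 = 1.55 → q = 1.8×2.215×1.55 = 6.180 ft³/s
Q = Σ q = 84.84 ft³/s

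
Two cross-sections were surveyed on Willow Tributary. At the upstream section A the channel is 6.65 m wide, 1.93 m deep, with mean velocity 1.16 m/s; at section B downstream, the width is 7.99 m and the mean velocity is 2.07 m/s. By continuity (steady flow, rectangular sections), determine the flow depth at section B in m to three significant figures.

Q = A₁V₁ = (6.65×1.93) × 1.16 = 14.89 m³/s
d₂ = Q/(b₂ V₂) = 14.89/(7.99×2.07) = 0.9002 m

0.900 m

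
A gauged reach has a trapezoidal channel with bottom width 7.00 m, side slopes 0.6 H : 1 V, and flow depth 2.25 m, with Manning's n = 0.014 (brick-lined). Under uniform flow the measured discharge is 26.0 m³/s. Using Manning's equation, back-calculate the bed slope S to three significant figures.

A = (b + z·y)·y = (7.00 + 0.6×2.25)×2.25 = 18.79 m²
P = b + 2y√(1+z²) = 7.00 + 2×2.25×√(1+0.6²) = 12.25 m
R = A/P = 18.79/12.25 = 1.534 m
S = (Q·n / (1·A·R^(2/3)))² = (26.0×0.014 / (1×18.79×1.330))² = 0.0002122

0.000212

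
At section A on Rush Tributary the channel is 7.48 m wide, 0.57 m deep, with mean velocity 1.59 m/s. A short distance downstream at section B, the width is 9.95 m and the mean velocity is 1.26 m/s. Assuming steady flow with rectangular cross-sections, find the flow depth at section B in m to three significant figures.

Q = A₁V₁ = (7.48×0.57) × 1.59 = 6.779 m³/s
d₂ = Q/(b₂ V₂) = 6.779/(9.95×1.26) = 0.5407 m

0.541 m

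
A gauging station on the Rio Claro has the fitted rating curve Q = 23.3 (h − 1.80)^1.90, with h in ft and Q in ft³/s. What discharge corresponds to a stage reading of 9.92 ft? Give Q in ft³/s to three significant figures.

1250 ft³/s

Q = 23.3 × (9.92 − 1.80)^1.90 = 23.3 × 8.12^1.90 = 1246 ft³/s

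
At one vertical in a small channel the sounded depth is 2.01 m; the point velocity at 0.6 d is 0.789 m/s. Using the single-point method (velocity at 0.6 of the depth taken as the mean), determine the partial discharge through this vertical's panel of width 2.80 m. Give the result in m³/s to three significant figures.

v̄ = v₀.₆ = 0.789 m/s
q = v̄ × d × w = 0.7890 × 2.01 × 2.80 = 4.440 m³/s

4.44 m³/s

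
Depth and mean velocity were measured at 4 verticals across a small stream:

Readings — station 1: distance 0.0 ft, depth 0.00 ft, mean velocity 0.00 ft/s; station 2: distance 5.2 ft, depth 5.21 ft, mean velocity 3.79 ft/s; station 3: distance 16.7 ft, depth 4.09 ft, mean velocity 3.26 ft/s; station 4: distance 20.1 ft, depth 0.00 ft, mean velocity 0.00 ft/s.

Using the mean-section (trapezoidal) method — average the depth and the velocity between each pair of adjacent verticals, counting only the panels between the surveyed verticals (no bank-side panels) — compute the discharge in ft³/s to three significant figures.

Panel 1-2: Δb = 5.2 ft, d̄ = (0.00+5.21)/2 = 2.605, v̄ = (0.00+3.79)/2 = 1.895 → q = 5.2×2.605×1.895 = 25.67 ft³/s
Panel 2-3: Δb = 11.5 ft, d̄ = (5.21+4.09)/2 = 4.65, v̄ = (3.79+3.26)/2 = 3.525 → q = 11.5×4.65×3.525 = 188.5 ft³/s
Panel 3-4: Δb = 3.4 ft, d̄ = (4.09+0.00)/2 = 2.045, v̄ = (3.26+0.00)/2 = 1.63 → q = 3.4×2.045×1.63 = 11.33 ft³/s
Q = Σ q = 225.5 ft³/s

226 ft³/s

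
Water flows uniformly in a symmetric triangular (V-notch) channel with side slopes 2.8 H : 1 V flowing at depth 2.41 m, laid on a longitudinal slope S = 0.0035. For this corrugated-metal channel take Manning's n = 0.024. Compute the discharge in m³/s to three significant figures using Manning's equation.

A = z·y² = 2.8×2.41² = 16.26 m²
P = 2y√(1+z²) = 2×2.41×√(1+2.8²) = 14.33 m
R = A/P = 16.26/14.33 = 1.135 m
Q = (1/n)·A·R^(2/3)·S^(1/2) = (1/0.024) × 16.26 × 1.135^(2/3) × 0.0035^(1/2) = 43.61 m³/s

43.6 m³/s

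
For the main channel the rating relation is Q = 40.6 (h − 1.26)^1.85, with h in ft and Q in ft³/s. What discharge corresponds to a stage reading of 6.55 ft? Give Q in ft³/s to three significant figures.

Q = 40.6 × (6.55 − 1.26)^1.85 = 40.6 × 5.29^1.85 = 885.0 ft³/s

885 ft³/s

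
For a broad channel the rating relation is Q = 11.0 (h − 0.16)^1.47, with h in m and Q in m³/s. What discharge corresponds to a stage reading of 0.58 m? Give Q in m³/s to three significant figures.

3.07 m³/s

Q = 11.0 × (0.58 − 0.16)^1.47 = 11.0 × 0.42^1.47 = 3.073 m³/s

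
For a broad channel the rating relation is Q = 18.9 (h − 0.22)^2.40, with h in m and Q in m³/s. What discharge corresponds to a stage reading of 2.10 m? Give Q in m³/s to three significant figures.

Q = 18.9 × (2.10 − 0.22)^2.40 = 18.9 × 1.88^2.40 = 85.99 m³/s

86.0 m³/s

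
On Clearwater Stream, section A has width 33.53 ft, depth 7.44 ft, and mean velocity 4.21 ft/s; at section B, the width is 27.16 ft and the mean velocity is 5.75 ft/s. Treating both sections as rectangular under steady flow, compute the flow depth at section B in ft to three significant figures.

Q = A₁V₁ = (33.53×7.44) × 4.21 = 1050 ft³/s
d₂ = Q/(b₂ V₂) = 1050/(27.16×5.75) = 6.725 ft

6.72 ft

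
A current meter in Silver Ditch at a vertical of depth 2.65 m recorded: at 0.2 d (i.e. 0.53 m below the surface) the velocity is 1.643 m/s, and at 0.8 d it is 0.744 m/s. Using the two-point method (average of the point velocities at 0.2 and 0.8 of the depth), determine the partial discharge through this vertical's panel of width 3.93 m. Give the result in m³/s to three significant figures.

v̄ = (1.643 + 0.744) / 2 = 1.194 m/s
q = v̄ × d × w = 1.194 × 2.65 × 3.93 = 12.43 m³/s

12.4 m³/s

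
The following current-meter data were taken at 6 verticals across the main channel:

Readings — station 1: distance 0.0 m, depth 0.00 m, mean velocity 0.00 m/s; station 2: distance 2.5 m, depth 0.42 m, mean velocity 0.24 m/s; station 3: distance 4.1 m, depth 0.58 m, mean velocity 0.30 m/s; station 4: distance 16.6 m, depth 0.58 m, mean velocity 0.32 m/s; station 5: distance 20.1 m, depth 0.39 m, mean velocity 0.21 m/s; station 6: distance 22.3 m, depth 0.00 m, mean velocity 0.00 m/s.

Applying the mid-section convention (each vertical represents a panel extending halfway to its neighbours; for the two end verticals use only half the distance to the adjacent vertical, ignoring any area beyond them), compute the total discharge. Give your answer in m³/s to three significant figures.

w_2 = (4.1 − 0.0)/2 = 2.05 m; q_2 = 0.24 × 0.42 × 2.05 = 0.2066 m³/s
w_3 = (16.6 − 2.5)/2 = 7.05 m; q_3 = 0.30 × 0.58 × 7.05 = 1.227 m³/s
w_4 = (20.1 − 4.1)/2 = 8 m; q_4 = 0.32 × 0.58 × 8 = 1.485 m³/s
w_5 = (22.3 − 16.6)/2 = 2.85 m; q_5 = 0.21 × 0.39 × 2.85 = 0.2334 m³/s
Stations 1, 6 contribute zero (depth or velocity is 0).
Q = Σ qᵢ = 3.152 m³/s

3.15 m³/s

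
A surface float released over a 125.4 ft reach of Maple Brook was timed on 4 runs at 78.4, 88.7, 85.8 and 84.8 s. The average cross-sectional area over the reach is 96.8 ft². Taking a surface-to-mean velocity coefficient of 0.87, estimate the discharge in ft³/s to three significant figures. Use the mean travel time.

125 ft³/s

t̄ = (78.4 + 88.7 + 85.8 + 84.8) / 4 = 84.425 s
v_surface = L / t̄ = 125.4 / 84.425 = 1.485 ft/s
v_mean = 0.87 × 1.485 = 1.292 ft/s
Q = A × v_mean = 96.8 × 1.292 = 125.1 ft³/s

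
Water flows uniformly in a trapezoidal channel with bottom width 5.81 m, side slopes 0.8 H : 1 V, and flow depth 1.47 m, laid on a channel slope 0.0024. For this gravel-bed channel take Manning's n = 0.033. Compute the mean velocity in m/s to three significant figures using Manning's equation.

A = (b + z·y)·y = (5.81 + 0.8×1.47)×1.47 = 10.27 m²
P = b + 2y√(1+z²) = 5.81 + 2×1.47×√(1+0.8²) = 9.575 m
R = A/P = 10.27/9.575 = 1.073 m
Q = (1/n)·A·R^(2/3)·S^(1/2) = (1/0.033) × 10.27 × 1.073^(2/3) × 0.0024^(1/2) = 15.97 m³/s
V = Q/A = 15.97/10.27 = 1.555 m/s

1.56 m/s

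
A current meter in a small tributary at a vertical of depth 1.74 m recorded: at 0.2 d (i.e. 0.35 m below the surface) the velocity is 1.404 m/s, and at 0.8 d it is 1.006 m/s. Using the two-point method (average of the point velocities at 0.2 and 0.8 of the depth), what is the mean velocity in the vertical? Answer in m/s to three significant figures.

v̄ = (1.404 + 1.006) / 2 = 1.205 m/s

1.21 m/s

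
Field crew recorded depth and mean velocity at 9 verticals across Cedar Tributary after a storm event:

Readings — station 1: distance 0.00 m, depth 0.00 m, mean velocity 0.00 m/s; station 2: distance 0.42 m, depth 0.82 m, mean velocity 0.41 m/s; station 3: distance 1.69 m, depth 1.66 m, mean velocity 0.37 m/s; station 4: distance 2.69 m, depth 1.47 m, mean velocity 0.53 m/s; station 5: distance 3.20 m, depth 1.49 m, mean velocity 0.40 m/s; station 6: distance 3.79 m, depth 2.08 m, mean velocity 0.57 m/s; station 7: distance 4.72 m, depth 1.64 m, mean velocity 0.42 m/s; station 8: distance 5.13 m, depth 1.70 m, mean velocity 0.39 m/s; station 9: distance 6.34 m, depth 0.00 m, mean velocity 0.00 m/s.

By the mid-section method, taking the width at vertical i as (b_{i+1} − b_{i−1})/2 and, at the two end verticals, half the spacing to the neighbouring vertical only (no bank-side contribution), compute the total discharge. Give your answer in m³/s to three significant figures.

w_2 = (1.69 − 0.00)/2 = 0.845 m; q_2 = 0.41 × 0.82 × 0.845 = 0.2841 m³/s
w_3 = (2.69 − 0.42)/2 = 1.135 m; q_3 = 0.37 × 1.66 × 1.135 = 0.6971 m³/s
w_4 = (3.20 − 1.69)/2 = 0.755 m; q_4 = 0.53 × 1.47 × 0.755 = 0.5882 m³/s
w_5 = (3.79 − 2.69)/2 = 0.55 m; q_5 = 0.40 × 1.49 × 0.55 = 0.3278 m³/s
w_6 = (4.72 − 3.20)/2 = 0.76 m; q_6 = 0.57 × 2.08 × 0.76 = 0.9011 m³/s
w_7 = (5.13 − 3.79)/2 = 0.67 m; q_7 = 0.42 × 1.64 × 0.67 = 0.4615 m³/s
w_8 = (6.34 − 4.72)/2 = 0.81 m; q_8 = 0.39 × 1.70 × 0.81 = 0.5370 m³/s
Stations 1, 9 contribute zero (depth or velocity is 0).
Q = Σ qᵢ = 3.797 m³/s

3.80 m³/s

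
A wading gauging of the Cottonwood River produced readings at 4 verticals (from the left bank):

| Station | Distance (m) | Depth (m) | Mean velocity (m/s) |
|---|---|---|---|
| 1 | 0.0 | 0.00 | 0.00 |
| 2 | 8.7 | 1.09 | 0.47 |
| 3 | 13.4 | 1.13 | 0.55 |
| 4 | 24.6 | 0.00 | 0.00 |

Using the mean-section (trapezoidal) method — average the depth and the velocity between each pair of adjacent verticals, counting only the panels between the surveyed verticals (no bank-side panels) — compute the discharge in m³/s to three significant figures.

Panel 1-2: Δb = 8.7 m, d̄ = (0.00+1.09)/2 = 0.545, v̄ = (0.00+0.47)/2 = 0.235 → q = 8.7×0.545×0.235 = 1.114 m³/s
Panel 2-3: Δb = 4.7 m, d̄ = (1.09+1.13)/2 = 1.11, v̄ = (0.47+0.55)/2 = 0.51 → q = 4.7×1.11×0.51 = 2.661 m³/s
Panel 3-4: Δb = 11.2 m, d̄ = (1.13+0.00)/2 = 0.565, v̄ = (0.55+0.00)/2 = 0.275 → q = 11.2×0.565×0.275 = 1.740 m³/s
Q = Σ q = 5.515 m³/s

5.52 m³/s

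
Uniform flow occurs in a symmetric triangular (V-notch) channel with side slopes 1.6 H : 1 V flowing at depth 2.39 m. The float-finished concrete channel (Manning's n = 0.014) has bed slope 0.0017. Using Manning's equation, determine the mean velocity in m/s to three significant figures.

2.97 m/s

A = z·y² = 1.6×2.39² = 9.139 m²
P = 2y√(1+z²) = 2×2.39×√(1+1.6²) = 9.019 m
R = A/P = 9.139/9.019 = 1.013 m
Q = (1/n)·A·R^(2/3)·S^(1/2) = (1/0.014) × 9.139 × 1.013^(2/3) × 0.0017^(1/2) = 27.16 m³/s
V = Q/A = 27.16/9.139 = 2.971 m/s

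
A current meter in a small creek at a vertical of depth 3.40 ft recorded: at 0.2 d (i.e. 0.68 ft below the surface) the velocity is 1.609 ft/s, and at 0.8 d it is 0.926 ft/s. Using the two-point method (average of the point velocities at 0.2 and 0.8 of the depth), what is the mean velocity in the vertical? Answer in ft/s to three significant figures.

v̄ = (1.609 + 0.926) / 2 = 1.268 ft/s

1.27 ft/s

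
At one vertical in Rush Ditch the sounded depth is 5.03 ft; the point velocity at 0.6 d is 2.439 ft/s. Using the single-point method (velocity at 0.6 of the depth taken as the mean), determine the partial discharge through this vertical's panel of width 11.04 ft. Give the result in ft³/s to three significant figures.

v̄ = v₀.₆ = 2.439 ft/s
q = v̄ × d × w = 2.439 × 5.03 × 11.04 = 135.4 ft³/s

135 ft³/s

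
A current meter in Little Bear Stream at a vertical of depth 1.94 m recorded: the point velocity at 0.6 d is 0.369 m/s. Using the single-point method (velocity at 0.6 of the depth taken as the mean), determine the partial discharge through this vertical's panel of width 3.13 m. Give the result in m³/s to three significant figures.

v̄ = v₀.₆ = 0.369 m/s
q = v̄ × d × w = 0.3690 × 1.94 × 3.13 = 2.241 m³/s

2.24 m³/s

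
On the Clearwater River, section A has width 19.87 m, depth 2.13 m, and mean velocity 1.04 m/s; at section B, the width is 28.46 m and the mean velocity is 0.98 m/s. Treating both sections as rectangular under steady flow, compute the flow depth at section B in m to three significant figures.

Q = A₁V₁ = (19.87×2.13) × 1.04 = 44.02 m³/s
d₂ = Q/(b₂ V₂) = 44.02/(28.46×0.98) = 1.578 m

1.58 m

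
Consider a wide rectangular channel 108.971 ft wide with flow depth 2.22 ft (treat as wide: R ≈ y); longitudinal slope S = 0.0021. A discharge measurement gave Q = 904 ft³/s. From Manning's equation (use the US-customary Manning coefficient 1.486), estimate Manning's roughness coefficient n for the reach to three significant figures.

0.0310

A = b·y = 108.971 × 2.22 = 241.9 ft²
Wide channel: R ≈ y = 2.22 ft
n = (1.486/Q)·A·R^(2/3)·S^(1/2) = (1.486/904) × 241.9 × 1.702 × 0.04583 = 0.03101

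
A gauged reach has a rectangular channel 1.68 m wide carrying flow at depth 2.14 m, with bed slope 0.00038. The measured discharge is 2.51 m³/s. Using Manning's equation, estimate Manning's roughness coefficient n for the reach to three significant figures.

0.0199

A = b·y = 1.68 × 2.14 = 3.595 m²
P = b + 2y = 1.68 + 2×2.14 = 5.960 m
R = A/P = 3.595/5.960 = 0.6032 m
n = (1/Q)·A·R^(2/3)·S^(1/2) = (1/2.51) × 3.595 × 0.7139 × 0.01949 = 0.01993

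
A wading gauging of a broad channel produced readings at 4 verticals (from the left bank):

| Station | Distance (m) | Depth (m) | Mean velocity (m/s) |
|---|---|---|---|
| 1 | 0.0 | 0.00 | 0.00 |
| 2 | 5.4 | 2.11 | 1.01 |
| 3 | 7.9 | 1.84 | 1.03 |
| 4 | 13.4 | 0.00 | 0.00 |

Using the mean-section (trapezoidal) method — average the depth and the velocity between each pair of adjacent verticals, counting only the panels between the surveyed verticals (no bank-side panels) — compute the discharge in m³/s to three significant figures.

Panel 1-2: Δb = 5.4 m, d̄ = (0.00+2.11)/2 = 1.055, v̄ = (0.00+1.01)/2 = 0.505 → q = 5.4×1.055×0.505 = 2.877 m³/s
Panel 2-3: Δb = 2.5 m, d̄ = (2.11+1.84)/2 = 1.975, v̄ = (1.01+1.03)/2 = 1.02 → q = 2.5×1.975×1.02 = 5.036 m³/s
Panel 3-4: Δb = 5.5 m, d̄ = (1.84+0.00)/2 = 0.92, v̄ = (1.03+0.00)/2 = 0.515 → q = 5.5×0.92×0.515 = 2.606 m³/s
Q = Σ q = 10.52 m³/s

10.5 m³/s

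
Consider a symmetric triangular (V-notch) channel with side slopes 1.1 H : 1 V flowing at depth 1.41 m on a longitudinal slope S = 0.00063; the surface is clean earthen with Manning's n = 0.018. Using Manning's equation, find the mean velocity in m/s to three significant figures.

A = z·y² = 1.1×1.41² = 2.187 m²
P = 2y√(1+z²) = 2×1.41×√(1+1.1²) = 4.192 m
R = A/P = 2.187/4.192 = 0.5217 m
Q = (1/n)·A·R^(2/3)·S^(1/2) = (1/0.018) × 2.187 × 0.5217^(2/3) × 0.00063^(1/2) = 1.976 m³/s
V = Q/A = 1.976/2.187 = 0.9036 m/s

0.904 m/s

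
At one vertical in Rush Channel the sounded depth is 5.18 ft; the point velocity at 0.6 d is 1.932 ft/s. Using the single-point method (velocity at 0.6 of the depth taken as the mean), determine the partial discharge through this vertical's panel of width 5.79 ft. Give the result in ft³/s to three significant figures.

57.9 ft³/s

v̄ = v₀.₆ = 1.932 ft/s
q = v̄ × d × w = 1.932 × 5.18 × 5.79 = 57.94 ft³/s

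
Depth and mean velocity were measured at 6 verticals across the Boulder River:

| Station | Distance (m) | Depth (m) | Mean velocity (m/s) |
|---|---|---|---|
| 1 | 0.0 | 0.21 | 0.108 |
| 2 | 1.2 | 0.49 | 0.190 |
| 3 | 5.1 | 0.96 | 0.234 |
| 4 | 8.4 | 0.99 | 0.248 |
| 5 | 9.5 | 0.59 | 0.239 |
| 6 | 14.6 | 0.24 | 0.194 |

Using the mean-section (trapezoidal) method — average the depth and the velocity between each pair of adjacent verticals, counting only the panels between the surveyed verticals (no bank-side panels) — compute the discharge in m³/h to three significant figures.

Panel 1-2: Δb = 1.2 m, d̄ = (0.21+0.49)/2 = 0.35, v̄ = (0.108+0.190)/2 = 0.149 → q = 1.2×0.35×0.149 = 0.06258 m³/s
Panel 2-3: Δb = 3.9 m, d̄ = (0.49+0.96)/2 = 0.725, v̄ = (0.190+0.234)/2 = 0.212 → q = 3.9×0.725×0.212 = 0.5994 m³/s
Panel 3-4: Δb = 3.3 m, d̄ = (0.96+0.99)/2 = 0.975, v̄ = (0.234+0.248)/2 = 0.241 → q = 3.3×0.975×0.241 = 0.7754 m³/s
Panel 4-5: Δb = 1.1 m, d̄ = (0.99+0.59)/2 = 0.79, v̄ = (0.248+0.239)/2 = 0.2435 → q = 1.1×0.79×0.2435 = 0.2116 m³/s
Panel 5-6: Δb = 5.1 m, d̄ = (0.59+0.24)/2 = 0.415, v̄ = (0.239+0.194)/2 = 0.2165 → q = 5.1×0.415×0.2165 = 0.4582 m³/s
Q = Σ q = 2.107 m³/s
= 2.107 × 3600 = 7586 m³/h

7590 m³/h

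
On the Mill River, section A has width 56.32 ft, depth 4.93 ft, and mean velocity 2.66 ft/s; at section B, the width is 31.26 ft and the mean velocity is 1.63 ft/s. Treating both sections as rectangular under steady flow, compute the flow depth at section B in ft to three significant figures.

14.5 ft

Q = A₁V₁ = (56.32×4.93) × 2.66 = 738.6 ft³/s
d₂ = Q/(b₂ V₂) = 738.6/(31.26×1.63) = 14.49 ft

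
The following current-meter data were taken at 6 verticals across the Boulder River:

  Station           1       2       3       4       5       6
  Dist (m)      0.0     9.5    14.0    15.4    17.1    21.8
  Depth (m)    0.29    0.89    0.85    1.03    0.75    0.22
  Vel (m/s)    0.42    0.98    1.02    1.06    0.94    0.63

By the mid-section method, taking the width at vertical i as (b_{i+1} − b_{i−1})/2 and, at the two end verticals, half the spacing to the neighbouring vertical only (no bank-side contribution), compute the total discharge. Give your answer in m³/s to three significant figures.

13.5 m³/s

w_1 = (9.5 − 0.0)/2 = 4.75 m; q_1 = 0.42 × 0.29 × 4.75 = 0.5786 m³/s
w_2 = (14.0 − 0.0)/2 = 7 m; q_2 = 0.98 × 0.89 × 7 = 6.105 m³/s
w_3 = (15.4 − 9.5)/2 = 2.95 m; q_3 = 1.02 × 0.85 × 2.95 = 2.558 m³/s
w_4 = (17.1 − 14.0)/2 = 1.55 m; q_4 = 1.06 × 1.03 × 1.55 = 1.692 m³/s
w_5 = (21.8 − 15.4)/2 = 3.2 m; q_5 = 0.94 × 0.75 × 3.2 = 2.256 m³/s
w_6 = (21.8 − 17.1)/2 = 2.35 m; q_6 = 0.63 × 0.22 × 2.35 = 0.3257 m³/s
Q = Σ qᵢ = 13.52 m³/s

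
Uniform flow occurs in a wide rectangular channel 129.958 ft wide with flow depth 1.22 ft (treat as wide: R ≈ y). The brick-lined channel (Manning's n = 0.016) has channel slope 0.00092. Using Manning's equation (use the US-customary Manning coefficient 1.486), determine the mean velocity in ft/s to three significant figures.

3.22 ft/s

A = b·y = 129.958 × 1.22 = 158.5 ft²
Wide channel: R ≈ y = 1.22 ft
Q = (1.486/n)·A·R^(2/3)·S^(1/2) = (1.486/0.016) × 158.5 × 1.220^(2/3) × 0.00092^(1/2) = 510.0 ft³/s
V = Q/A = 510.0/158.5 = 3.216 ft/s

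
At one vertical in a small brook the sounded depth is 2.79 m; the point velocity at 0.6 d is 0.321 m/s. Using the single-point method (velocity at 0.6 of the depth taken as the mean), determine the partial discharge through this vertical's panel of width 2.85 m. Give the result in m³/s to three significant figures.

2.55 m³/s

v̄ = v₀.₆ = 0.321 m/s
q = v̄ × d × w = 0.3210 × 2.79 × 2.85 = 2.552 m³/s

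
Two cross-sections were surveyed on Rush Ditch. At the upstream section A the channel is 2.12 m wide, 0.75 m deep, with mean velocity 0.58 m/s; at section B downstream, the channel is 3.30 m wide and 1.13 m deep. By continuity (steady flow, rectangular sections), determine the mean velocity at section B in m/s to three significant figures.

Q = A₁V₁ = (2.12×0.75) × 0.58 = 0.9222 m³/s
A₂ = 3.30 × 1.13 = 3.729 m²
V₂ = Q/A₂ = 0.9222/3.729 = 0.2473 m/s

0.247 m/s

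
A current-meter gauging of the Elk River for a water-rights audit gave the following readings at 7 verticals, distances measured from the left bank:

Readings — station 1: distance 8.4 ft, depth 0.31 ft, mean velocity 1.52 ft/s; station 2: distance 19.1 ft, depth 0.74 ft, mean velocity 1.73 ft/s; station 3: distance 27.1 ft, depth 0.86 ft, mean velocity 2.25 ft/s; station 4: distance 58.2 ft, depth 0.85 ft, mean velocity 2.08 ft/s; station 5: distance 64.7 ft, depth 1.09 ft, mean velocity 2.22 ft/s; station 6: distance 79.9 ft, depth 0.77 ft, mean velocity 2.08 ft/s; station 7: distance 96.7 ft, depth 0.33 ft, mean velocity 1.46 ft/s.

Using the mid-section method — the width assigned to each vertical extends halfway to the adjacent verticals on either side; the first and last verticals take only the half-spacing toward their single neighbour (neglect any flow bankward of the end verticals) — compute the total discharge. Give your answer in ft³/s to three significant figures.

141 ft³/s

w_1 = (19.1 − 8.4)/2 = 5.35 ft; q_1 = 1.52 × 0.31 × 5.35 = 2.521 ft³/s
w_2 = (27.1 − 8.4)/2 = 9.35 ft; q_2 = 1.73 × 0.74 × 9.35 = 11.97 ft³/s
w_3 = (58.2 − 19.1)/2 = 19.55 ft; q_3 = 2.25 × 0.86 × 19.55 = 37.83 ft³/s
w_4 = (64.7 − 27.1)/2 = 18.8 ft; q_4 = 2.08 × 0.85 × 18.8 = 33.24 ft³/s
w_5 = (79.9 − 58.2)/2 = 10.85 ft; q_5 = 2.22 × 1.09 × 10.85 = 26.25 ft³/s
w_6 = (96.7 − 64.7)/2 = 16 ft; q_6 = 2.08 × 0.77 × 16 = 25.63 ft³/s
w_7 = (96.7 − 79.9)/2 = 8.4 ft; q_7 = 1.46 × 0.33 × 8.4 = 4.047 ft³/s
Q = Σ qᵢ = 141.5 ft³/s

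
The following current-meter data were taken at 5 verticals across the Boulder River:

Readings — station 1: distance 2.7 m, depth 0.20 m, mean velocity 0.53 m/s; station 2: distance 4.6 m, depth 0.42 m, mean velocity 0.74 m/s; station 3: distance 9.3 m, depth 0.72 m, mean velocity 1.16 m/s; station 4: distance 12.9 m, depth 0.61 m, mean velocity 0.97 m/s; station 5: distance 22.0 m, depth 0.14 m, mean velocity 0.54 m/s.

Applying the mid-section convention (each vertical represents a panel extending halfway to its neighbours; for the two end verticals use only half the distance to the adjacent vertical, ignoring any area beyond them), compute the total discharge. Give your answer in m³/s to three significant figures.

w_1 = (4.6 − 2.7)/2 = 0.95 m; q_1 = 0.53 × 0.20 × 0.95 = 0.1007 m³/s
w_2 = (9.3 − 2.7)/2 = 3.3 m; q_2 = 0.74 × 0.42 × 3.3 = 1.026 m³/s
w_3 = (12.9 − 4.6)/2 = 4.15 m; q_3 = 1.16 × 0.72 × 4.15 = 3.466 m³/s
w_4 = (22.0 − 9.3)/2 = 6.35 m; q_4 = 0.97 × 0.61 × 6.35 = 3.757 m³/s
w_5 = (22.0 − 12.9)/2 = 4.55 m; q_5 = 0.54 × 0.14 × 4.55 = 0.3440 m³/s
Q = Σ qᵢ = 8.694 m³/s

8.69 m³/s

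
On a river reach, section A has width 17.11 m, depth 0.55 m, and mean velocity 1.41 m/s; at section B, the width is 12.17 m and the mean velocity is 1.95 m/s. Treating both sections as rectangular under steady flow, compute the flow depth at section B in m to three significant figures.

0.559 m

Q = A₁V₁ = (17.11×0.55) × 1.41 = 13.27 m³/s
d₂ = Q/(b₂ V₂) = 13.27/(12.17×1.95) = 0.5591 m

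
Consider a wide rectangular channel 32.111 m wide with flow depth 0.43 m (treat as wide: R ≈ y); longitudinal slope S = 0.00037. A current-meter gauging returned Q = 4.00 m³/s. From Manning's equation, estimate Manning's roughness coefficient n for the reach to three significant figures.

A = b·y = 32.111 × 0.43 = 13.81 m²
Wide channel: R ≈ y = 0.43 m
n = (1/Q)·A·R^(2/3)·S^(1/2) = (1/4.00) × 13.81 × 0.5697 × 0.01924 = 0.03783

0.0378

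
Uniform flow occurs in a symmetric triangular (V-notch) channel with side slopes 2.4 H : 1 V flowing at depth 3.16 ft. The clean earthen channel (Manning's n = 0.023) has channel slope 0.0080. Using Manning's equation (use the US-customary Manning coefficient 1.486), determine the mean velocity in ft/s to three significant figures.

7.43 ft/s

A = z·y² = 2.4×3.16² = 23.97 ft²
P = 2y√(1+z²) = 2×3.16×√(1+2.4²) = 16.43 ft
R = A/P = 23.97/16.43 = 1.458 ft
Q = (1.486/n)·A·R^(2/3)·S^(1/2) = (1.486/0.023) × 23.97 × 1.458^(2/3) × 0.0080^(1/2) = 178.1 ft³/s
V = Q/A = 178.1/23.97 = 7.432 ft/s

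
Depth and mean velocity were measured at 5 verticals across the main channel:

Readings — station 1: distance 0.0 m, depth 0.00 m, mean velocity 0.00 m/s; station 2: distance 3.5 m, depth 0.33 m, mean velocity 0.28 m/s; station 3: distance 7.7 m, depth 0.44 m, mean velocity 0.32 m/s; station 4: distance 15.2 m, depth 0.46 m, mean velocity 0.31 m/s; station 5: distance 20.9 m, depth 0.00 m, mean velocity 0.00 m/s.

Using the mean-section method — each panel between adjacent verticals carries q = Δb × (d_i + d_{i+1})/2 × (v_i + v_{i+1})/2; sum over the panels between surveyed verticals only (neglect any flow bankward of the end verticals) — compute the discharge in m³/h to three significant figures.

6600 m³/h

Panel 1-2: Δb = 3.5 m, d̄ = (0.00+0.33)/2 = 0.165, v̄ = (0.00+0.28)/2 = 0.14 → q = 3.5×0.165×0.14 = 0.08085 m³/s
Panel 2-3: Δb = 4.2 m, d̄ = (0.33+0.44)/2 = 0.385, v̄ = (0.28+0.32)/2 = 0.3 → q = 4.2×0.385×0.3 = 0.4851 m³/s
Panel 3-4: Δb = 7.5 m, d̄ = (0.44+0.46)/2 = 0.45, v̄ = (0.32+0.31)/2 = 0.315 → q = 7.5×0.45×0.315 = 1.063 m³/s
Panel 4-5: Δb = 5.7 m, d̄ = (0.46+0.00)/2 = 0.23, v̄ = (0.31+0.00)/2 = 0.155 → q = 5.7×0.23×0.155 = 0.2032 m³/s
Q = Σ q = 1.832 m³/s
= 1.832 × 3600 = 6596 m³/h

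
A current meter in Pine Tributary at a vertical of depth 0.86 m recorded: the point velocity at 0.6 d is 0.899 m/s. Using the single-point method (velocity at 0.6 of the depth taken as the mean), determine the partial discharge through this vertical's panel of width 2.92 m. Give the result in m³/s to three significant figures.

v̄ = v₀.₆ = 0.899 m/s
q = v̄ × d × w = 0.8990 × 0.86 × 2.92 = 2.258 m³/s

2.26 m³/s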